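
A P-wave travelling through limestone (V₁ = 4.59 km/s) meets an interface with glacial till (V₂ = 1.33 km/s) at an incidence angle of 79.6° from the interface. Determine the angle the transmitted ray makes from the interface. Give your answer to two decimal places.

Convert to the normal: θ₁ = 90° − 79.6° = 10.4°.
Snell's law: sin θ₂ = (V₂/V₁)·sin θ₁ = (1.33/4.59)·sin 10.4° = 0.0523.
θ₂ = sin⁻¹(0.0523) = 3.00° (from vertical).
From the interface: 90° − 3.00° = 87.00°.

87.00°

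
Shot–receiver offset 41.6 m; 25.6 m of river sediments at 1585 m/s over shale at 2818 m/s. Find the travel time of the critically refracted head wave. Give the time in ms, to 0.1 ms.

41.5 ms

θ_c = arcsin(V₁/V₂) = arcsin(1585/2818) = 34.23°, cos θ_c = 0.8268.
Intercept time tᵢ = 2h cos θ_c / V₁ = 2·25.6·0.8268/1585 = 0.02671 s.
t = x/V₂ + tᵢ = 41.6/2818 + 0.02671 = 0.04147 s.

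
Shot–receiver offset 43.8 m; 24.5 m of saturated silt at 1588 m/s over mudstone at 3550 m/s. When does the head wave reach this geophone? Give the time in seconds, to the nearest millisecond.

0.040 s

θ_c = arcsin(V₁/V₂) = arcsin(1588/3550) = 26.57°, cos θ_c = 0.8944.
Intercept time tᵢ = 2h cos θ_c / V₁ = 2·24.5·0.8944/1588 = 0.02760 s.
t = x/V₂ + tᵢ = 43.8/3550 + 0.02760 = 0.03994 s.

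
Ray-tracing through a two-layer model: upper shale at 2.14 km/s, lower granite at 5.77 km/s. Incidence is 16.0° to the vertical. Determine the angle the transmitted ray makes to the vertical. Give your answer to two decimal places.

48.00°

Snell's law: sin θ₂ = (V₂/V₁)·sin θ₁ = (5.77/2.14)·sin 16.0° = 0.7432.
θ₂ = sin⁻¹(0.7432) = 48.00° (from vertical).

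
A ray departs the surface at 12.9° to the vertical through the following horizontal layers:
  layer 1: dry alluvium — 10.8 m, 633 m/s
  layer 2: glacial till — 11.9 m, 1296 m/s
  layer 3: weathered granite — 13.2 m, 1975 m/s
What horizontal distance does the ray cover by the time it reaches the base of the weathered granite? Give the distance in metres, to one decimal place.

p = sin θ₁/V₁ = sin 12.9°/633 = 3.5269e-04 s/m is conserved through the stack.
Layer 1: θ = 12.90°; offset = 10.8·tan 12.90° = 2.474 m.
Layer 2: sin θ = p·1296 = 0.4571 → θ = 27.20°; offset = 11.9·tan 27.20° = 6.115 m.
Layer 3: sin θ = p·1975 = 0.6966 → θ = 44.15°; offset = 13.2·tan 44.15° = 12.815 m.
Total horizontal offset = 21.404 m.

21.4 m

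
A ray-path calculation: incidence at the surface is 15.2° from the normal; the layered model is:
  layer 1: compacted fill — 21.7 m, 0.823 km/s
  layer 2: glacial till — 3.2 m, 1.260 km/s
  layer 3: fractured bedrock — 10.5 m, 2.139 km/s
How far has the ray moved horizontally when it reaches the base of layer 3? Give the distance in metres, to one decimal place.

17.1 m

Apply Snell's law at each interface; in layer i the horizontal offset is hᵢ·tan θᵢ.
Layer 1: θ = 15.20°; offset = 21.7·tan 15.20° = 5.896 m.
Layer 2: sin θ = 1.260·sin 15.2°/0.823 = 0.4014, θ = 23.67°; offset = 3.2·tan 23.67° = 1.402 m.
Layer 3: sin θ = 2.139·sin 15.2°/0.823 = 0.6814, θ = 42.96°; offset = 10.5·tan 42.96° = 9.776 m.
Total horizontal offset = 17.075 m.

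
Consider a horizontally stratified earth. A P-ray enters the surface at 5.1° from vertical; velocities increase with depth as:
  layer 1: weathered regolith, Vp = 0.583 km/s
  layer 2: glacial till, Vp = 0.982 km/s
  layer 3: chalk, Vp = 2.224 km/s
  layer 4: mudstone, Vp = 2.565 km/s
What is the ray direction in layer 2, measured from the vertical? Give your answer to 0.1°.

8.6°

Snell's law across each interface conserves sin θ / V, so sin θ_2 = V_2·sin θ₁/V₁.
sin θ_2 = 0.982 × sin 5.1° / 0.583 = 0.1497.
θ_2 = arcsin 0.1497 = 8.61°.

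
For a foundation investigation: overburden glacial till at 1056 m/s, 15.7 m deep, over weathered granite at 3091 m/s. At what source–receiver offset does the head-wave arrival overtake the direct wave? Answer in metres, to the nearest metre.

x_cross = 2h·√((V₂+V₁)/(V₂−V₁)).
(V₂+V₁)/(V₂−V₁) = (3091+1056)/(3091−1056) = 2.0378; √ = 1.4275.
x_cross = 2·15.7·1.4275 = 44.82 m.

45 m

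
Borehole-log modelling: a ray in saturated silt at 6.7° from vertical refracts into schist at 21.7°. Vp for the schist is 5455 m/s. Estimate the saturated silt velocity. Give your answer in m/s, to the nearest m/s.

sin 6.7° = 0.1167; sin 21.7° = 0.3697.
V₁ = V₂·(sin θ₁/sin θ₂) = 5455·(0.1167/0.3697) = 1721.28 m/s.

1721 m/s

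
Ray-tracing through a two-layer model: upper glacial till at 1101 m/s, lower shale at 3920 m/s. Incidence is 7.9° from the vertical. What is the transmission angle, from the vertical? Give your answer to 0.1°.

sin θ₁/V₁ = sin θ₂/V₂ ⇒ sin θ₂ = 3920·sin 7.9°/1101 = 3920·0.1374/1101 = 0.4894.
θ₂ = sin⁻¹(0.4894) = 29.30° (from vertical).

29.3°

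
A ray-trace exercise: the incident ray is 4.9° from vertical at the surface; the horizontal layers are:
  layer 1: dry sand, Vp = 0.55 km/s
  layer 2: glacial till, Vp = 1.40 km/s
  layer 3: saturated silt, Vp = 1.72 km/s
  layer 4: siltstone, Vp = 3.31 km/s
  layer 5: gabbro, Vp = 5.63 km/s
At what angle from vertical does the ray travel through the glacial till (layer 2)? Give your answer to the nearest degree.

13°

Ray parameter p = sin 4.9° / 0.55 = 1.5530e-01 s/km.
sin θ_2 = p·V_2 = 1.5530e-01 × 1.40 = 0.2174.
θ_2 = arcsin 0.2174 = 12.56°.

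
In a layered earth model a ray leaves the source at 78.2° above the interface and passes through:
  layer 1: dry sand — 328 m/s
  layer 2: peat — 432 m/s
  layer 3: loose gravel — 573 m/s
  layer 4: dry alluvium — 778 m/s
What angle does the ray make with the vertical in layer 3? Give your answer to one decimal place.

20.9°

From the normal: θ₁ = 90° − 78.2° = 11.8°.
Ray parameter p = sin 11.8° / 328 = 6.2346e-04 s/m.
sin θ_3 = p·V_3 = 6.2346e-04 × 573 = 0.3572.
θ_3 = arcsin 0.3572 = 20.93°.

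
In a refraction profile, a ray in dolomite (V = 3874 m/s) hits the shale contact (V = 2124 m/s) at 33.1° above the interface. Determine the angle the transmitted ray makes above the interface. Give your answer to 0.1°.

62.7°

Angle from the normal: 90° − 33.1° = 56.9°.
Snell's law: sin θ₂ = (V₂/V₁)·sin θ₁ = (2124/3874)·sin 56.9° = 0.4593.
θ₂ = arcsin 0.4593 = 27.34° from the normal.
From the interface: 90° − 27.34° = 62.66°.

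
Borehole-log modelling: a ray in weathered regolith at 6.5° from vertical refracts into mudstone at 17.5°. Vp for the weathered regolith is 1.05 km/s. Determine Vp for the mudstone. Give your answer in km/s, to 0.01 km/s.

Snell's law: sin 6.5°/V₁ = sin 17.5°/V₂.
V₂ = V₁·sin 17.5°/sin 6.5° = 1.05 × 2.6563 = 2.79 km/s.

2.79 km/s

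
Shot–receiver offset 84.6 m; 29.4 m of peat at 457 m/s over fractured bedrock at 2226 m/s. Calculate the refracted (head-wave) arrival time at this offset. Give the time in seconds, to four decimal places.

0.1639 s

θ_c = arcsin(V₁/V₂) = arcsin(457/2226) = 11.85°, cos θ_c = 0.9787.
Intercept time tᵢ = 2h cos θ_c / V₁ = 2·29.4·0.9787/457 = 0.12592 s.
t = x/V₂ + tᵢ = 84.6/2226 + 0.12592 = 0.16393 s.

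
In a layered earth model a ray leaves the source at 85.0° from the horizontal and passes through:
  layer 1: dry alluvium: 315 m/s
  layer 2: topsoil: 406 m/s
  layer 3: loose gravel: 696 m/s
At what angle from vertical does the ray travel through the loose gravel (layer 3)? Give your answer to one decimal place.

11.1°

From the normal: θ₁ = 90° − 85.0° = 5.0°.
Ray parameter p = sin 5.0° / 315 = 2.7668e-04 s/m.
sin θ_3 = p·V_3 = 2.7668e-04 × 696 = 0.1926.
θ_3 = arcsin 0.1926 = 11.10°.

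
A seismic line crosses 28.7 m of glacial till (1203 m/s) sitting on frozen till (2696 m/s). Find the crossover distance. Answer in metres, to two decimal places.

θ_c = arcsin(1203/2696) = 26.50°, so cos θ_c = 0.8949 and tᵢ = 2h cos θ_c/V₁ = 0.0427 s.
At crossover x/V₁ = x/V₂ + tᵢ ⇒ x = tᵢ/(1/V₁ − 1/V₂) = 0.04270/(8.3126e-04 − 3.7092e-04) = 92.76 m.

92.76 m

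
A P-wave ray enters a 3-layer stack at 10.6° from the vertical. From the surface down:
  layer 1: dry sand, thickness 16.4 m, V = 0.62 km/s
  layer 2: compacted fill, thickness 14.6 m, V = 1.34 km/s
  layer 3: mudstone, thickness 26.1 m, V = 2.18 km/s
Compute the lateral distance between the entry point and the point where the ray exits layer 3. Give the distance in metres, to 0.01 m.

Ray parameter p = sin 10.6° / 0.62 km/s = 2.9670e-01 s/km.
Layer 1: θ = 10.60°; offset = 16.4·tan 10.60° = 3.0692 m.
Layer 2: sin θ = p·1.34 = 0.3976 → θ = 23.43°; offset = 14.6·tan 23.43° = 6.3260 m.
Layer 3: sin θ = p·2.18 = 0.6468 → θ = 40.30°; offset = 26.1·tan 40.30° = 22.1348 m.
Summing the layer offsets gives 31.5300 m.

31.53 m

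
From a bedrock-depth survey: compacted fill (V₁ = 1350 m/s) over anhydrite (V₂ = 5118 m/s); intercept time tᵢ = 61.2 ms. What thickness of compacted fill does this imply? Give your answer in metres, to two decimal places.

42.83 m

h = tᵢ·V₁·V₂ / (2·√(V₂²−V₁²)).
√(V₂²−V₁²) = √(5118² − 1350²) = 4936.7 m/s.
h = 0.0612 s × 1350 × 5118 / (2 × 4936.7) = 42.83 m.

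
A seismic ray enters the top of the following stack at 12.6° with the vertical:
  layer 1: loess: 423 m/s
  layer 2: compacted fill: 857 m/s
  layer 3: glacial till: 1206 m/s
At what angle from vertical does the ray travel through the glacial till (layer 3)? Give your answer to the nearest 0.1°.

38.5°

Ray parameter p = sin 12.6° / 423 = 5.1571e-04 s/m.
sin θ_3 = p·V_3 = 5.1571e-04 × 1206 = 0.6219.
θ_3 = arcsin 0.6219 = 38.46°.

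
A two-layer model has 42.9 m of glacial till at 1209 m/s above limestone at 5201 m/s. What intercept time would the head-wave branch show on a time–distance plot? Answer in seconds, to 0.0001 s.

0.0690 s

tᵢ = 2h·√(V₂²−V₁²)/(V₁V₂).
√(V₂²−V₁²) = √(5201²−1209²) = 5058.5 m/s.
tᵢ = 2·42.9·5058.5/(1209·5201) = 0.06902 s.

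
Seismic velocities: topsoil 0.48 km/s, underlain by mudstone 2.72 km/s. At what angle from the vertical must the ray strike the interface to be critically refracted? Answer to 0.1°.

At critical incidence the refracted ray runs along the interface (θ₂ = 90°), so sin θ_c = V₁/V₂.
θ_c = arcsin(0.48/2.72) = arcsin 0.1765 = 10.16°.

10.2°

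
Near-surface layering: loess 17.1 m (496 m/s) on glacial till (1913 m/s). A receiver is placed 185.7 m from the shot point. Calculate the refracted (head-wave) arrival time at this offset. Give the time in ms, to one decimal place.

163.7 ms

θ_c = arcsin(V₁/V₂) = arcsin(496/1913) = 15.03°, cos θ_c = 0.9658.
Intercept time tᵢ = 2h cos θ_c / V₁ = 2·17.1·0.9658/496 = 0.06659 s.
t = x/V₂ + tᵢ = 185.7/1913 + 0.06659 = 0.16367 s.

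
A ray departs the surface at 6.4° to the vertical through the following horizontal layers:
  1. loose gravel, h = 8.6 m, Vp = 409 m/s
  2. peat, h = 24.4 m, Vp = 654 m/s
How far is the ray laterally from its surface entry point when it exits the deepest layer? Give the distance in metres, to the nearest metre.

5 m

p = sin θ₁/V₁ = sin 6.4°/409 = 2.7254e-04 s/m is conserved through the stack.
Layer 1: θ = 6.40°; offset = 8.6·tan 6.40° = 0.965 m.
Layer 2: sin θ = p·654 = 0.1782 → θ = 10.27°; offset = 24.4·tan 10.27° = 4.420 m.
Summing the layer offsets gives 5.385 m.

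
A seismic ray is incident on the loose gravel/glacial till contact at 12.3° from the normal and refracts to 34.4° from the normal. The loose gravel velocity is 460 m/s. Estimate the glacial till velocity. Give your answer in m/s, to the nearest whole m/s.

1220 m/s

Snell's law: sin 12.3°/V₁ = sin 34.4°/V₂.
V₂ = V₁·sin 34.4°/sin 12.3° = 460 × 2.6520 = 1219.94 m/s.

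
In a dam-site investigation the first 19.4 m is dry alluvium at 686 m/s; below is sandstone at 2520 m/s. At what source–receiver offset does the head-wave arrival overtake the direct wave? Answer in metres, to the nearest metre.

51 m

θ_c = arcsin(686/2520) = 15.80°, so cos θ_c = 0.9622 and tᵢ = 2h cos θ_c/V₁ = 0.0544 s.
At crossover x/V₁ = x/V₂ + tᵢ ⇒ x = tᵢ/(1/V₁ − 1/V₂) = 0.05442/(1.4577e-03 − 3.9683e-04) = 51.30 m.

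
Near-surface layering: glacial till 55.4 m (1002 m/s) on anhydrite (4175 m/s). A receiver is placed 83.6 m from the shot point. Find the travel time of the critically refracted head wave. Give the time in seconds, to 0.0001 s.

t = x/V₂ + 2h·√(V₂²−V₁²)/(V₁V₂).
√(V₂²−V₁²) = √(4175²−1002²) = 4053.0 m/s; delay term = 2·55.4·4053.0/(1002·4175) = 0.10735 s.
t = 83.6/4175 + 0.10735 = 0.12737 s.

0.1274 s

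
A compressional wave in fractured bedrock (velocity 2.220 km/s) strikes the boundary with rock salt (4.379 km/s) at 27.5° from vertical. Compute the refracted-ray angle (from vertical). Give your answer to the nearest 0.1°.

65.6°

sin θ₁/V₁ = sin θ₂/V₂ ⇒ sin θ₂ = 4.379·sin 27.5°/2.220 = 4.379·0.4617/2.220 = 0.9108.
θ₂ = arcsin 0.9108 = 65.62° from the normal.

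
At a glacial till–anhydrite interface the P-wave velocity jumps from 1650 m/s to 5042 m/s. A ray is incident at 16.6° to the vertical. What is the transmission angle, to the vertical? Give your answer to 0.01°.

Snell's law: sin θ₂ = (V₂/V₁)·sin θ₁ = (5042/1650)·sin 16.6° = 0.8730.
θ₂ = sin⁻¹(0.8730) = 60.81° (from vertical).

60.81°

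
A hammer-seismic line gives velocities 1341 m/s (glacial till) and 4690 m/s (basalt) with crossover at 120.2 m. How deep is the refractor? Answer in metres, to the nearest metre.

x_cross = 2h·√((V₂+V₁)/(V₂−V₁)) → h = x_cross / (2·√((V₂+V₁)/(V₂−V₁))).
√((V₂+V₁)/(V₂−V₁)) = √((4690+1341)/(4690−1341)) = 1.3420.
h = 120.2 / (2·1.3420) = 44.79 m.

45 m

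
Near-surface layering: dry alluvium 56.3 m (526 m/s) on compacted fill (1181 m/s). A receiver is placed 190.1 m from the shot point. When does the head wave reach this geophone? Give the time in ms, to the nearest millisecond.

θ_c = arcsin(V₁/V₂) = arcsin(526/1181) = 26.45°, cos θ_c = 0.8953.
Intercept time tᵢ = 2h cos θ_c / V₁ = 2·56.3·0.8953/526 = 0.19166 s.
t = x/V₂ + tᵢ = 190.1/1181 + 0.19166 = 0.35263 s.

353 ms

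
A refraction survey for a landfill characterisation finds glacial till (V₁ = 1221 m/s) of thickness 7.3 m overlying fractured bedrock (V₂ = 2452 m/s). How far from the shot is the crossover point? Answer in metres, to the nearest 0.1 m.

θ_c = arcsin(1221/2452) = 29.87°, so cos θ_c = 0.8672 and tᵢ = 2h cos θ_c/V₁ = 0.0104 s.
At crossover x/V₁ = x/V₂ + tᵢ ⇒ x = tᵢ/(1/V₁ − 1/V₂) = 0.01037/(8.1900e-04 − 4.0783e-04) = 25.22 m.

25.2 m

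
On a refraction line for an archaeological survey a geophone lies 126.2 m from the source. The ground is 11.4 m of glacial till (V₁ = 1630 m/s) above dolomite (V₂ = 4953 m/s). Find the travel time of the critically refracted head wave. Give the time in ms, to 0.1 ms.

t = x/V₂ + 2h·√(V₂²−V₁²)/(V₁V₂).
√(V₂²−V₁²) = √(4953²−1630²) = 4677.1 m/s; delay term = 2·11.4·4677.1/(1630·4953) = 0.01321 s.
t = 126.2/4953 + 0.01321 = 0.03869 s.

38.7 ms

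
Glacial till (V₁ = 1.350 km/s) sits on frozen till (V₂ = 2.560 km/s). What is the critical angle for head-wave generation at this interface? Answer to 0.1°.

31.8°

Critical incidence: sin θ_c = V₁/V₂ = 1.350/2.560 = 0.5273.
θ_c = arcsin 0.5273 = 31.83°.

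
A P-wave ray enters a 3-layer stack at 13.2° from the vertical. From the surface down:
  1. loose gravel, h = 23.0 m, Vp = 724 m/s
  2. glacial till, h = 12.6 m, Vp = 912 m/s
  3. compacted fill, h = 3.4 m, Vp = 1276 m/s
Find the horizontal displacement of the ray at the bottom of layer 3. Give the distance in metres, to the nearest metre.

p = sin θ₁/V₁ = sin 13.2°/724 = 3.1540e-04 s/m is conserved through the stack.
Layer 1: θ = 13.20°; offset = 23.0·tan 13.20° = 5.395 m.
Layer 2: sin θ = p·912 = 0.2876 → θ = 16.72°; offset = 12.6·tan 16.72° = 3.784 m.
Layer 3: sin θ = p·1276 = 0.4025 → θ = 23.73°; offset = 3.4·tan 23.73° = 1.495 m.
Summing the layer offsets gives 10.674 m.

11 m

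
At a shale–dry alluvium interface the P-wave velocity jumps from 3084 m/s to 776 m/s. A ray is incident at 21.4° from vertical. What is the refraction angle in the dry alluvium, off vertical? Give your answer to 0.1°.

Snell's law: sin θ₂ = (V₂/V₁)·sin θ₁ = (776/3084)·sin 21.4° = 0.0918.
θ₂ = sin⁻¹(0.0918) = 5.27° (from vertical).

5.3°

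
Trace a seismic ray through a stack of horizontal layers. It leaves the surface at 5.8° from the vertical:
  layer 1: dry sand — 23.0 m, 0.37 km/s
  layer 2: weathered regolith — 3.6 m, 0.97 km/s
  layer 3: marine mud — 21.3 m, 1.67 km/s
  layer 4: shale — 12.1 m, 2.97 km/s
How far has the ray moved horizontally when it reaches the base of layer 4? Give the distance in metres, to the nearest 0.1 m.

Apply Snell's law at each interface; in layer i the horizontal offset is hᵢ·tan θᵢ.
Layer 1: θ = 5.80°; offset = 23.0·tan 5.80° = 2.336 m.
Layer 2: sin θ = 0.97·sin 5.8°/0.37 = 0.2649, θ = 15.36°; offset = 3.6·tan 15.36° = 0.989 m.
Layer 3: sin θ = 1.67·sin 5.8°/0.37 = 0.4561, θ = 27.14°; offset = 21.3·tan 27.14° = 10.917 m.
Layer 4: sin θ = 2.97·sin 5.8°/0.37 = 0.8112, θ = 54.21°; offset = 12.1·tan 54.21° = 16.784 m.
Σ offsets = 31.027 m.

31.0 m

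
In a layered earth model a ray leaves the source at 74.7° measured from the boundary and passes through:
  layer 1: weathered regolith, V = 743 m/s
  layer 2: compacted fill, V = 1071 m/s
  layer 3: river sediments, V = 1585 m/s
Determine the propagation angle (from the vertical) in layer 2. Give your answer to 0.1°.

22.4°

From the normal: θ₁ = 90° − 74.7° = 15.3°.
Snell's law across each interface conserves sin θ / V, so sin θ_2 = V_2·sin θ₁/V₁.
sin θ_2 = 1071 × sin 15.3° / 743 = 0.3804.
θ_2 = arcsin 0.3804 = 22.36°.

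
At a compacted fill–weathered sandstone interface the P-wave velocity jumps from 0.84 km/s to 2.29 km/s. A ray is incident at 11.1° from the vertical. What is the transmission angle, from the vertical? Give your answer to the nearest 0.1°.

sin θ₁/V₁ = sin θ₂/V₂ ⇒ sin θ₂ = 2.29·sin 11.1°/0.84 = 2.29·0.1925/0.84 = 0.5249.
θ₂ = sin⁻¹(0.5249) = 31.66° (from vertical).

31.7°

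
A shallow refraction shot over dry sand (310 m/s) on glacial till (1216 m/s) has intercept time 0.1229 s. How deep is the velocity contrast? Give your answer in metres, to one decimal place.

19.7 m

θ_c = arcsin(310/1216) = 14.77°; cos θ_c = 0.9670.
tᵢ = 2h cos θ_c/V₁ ⇒ h = tᵢ·V₁/(2 cos θ_c) = 0.1229·310/(2·0.9670) = 19.70 m.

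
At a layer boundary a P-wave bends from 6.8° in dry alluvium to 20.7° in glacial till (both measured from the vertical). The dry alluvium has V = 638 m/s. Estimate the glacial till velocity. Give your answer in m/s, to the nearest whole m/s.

sin 6.8° = 0.1184; sin 20.7° = 0.3535.
V₂ = V₁·(sin θ₂/sin θ₁) = 638·(0.3535/0.1184) = 1904.64 m/s.

1905 m/s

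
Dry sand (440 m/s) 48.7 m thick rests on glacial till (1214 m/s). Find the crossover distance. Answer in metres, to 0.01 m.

142.38 m

θ_c = arcsin(440/1214) = 21.25°, so cos θ_c = 0.9320 and tᵢ = 2h cos θ_c/V₁ = 0.2063 s.
At crossover x/V₁ = x/V₂ + tᵢ ⇒ x = tᵢ/(1/V₁ − 1/V₂) = 0.20631/(2.2727e-03 − 8.2372e-04) = 142.38 m.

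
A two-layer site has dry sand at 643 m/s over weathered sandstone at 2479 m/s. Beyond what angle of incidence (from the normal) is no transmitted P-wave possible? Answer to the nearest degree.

15°

Critical incidence: sin θ_c = V₁/V₂ = 643/2479 = 0.2594.
θ_c = arcsin 0.2594 = 15.03°.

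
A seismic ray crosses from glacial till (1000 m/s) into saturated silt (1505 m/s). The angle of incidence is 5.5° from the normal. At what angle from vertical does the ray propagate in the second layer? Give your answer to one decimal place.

sin θ₁/V₁ = sin θ₂/V₂ ⇒ sin θ₂ = 1505·sin 5.5°/1000 = 1505·0.0958/1000 = 0.1442.
θ₂ = sin⁻¹(0.1442) = 8.29° (from vertical).

8.3°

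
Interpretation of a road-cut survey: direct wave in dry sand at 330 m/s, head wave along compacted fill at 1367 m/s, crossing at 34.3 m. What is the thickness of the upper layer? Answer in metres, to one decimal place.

13.4 m

x_cross = 2h·√((V₂+V₁)/(V₂−V₁)) → h = x_cross / (2·√((V₂+V₁)/(V₂−V₁))).
√((V₂+V₁)/(V₂−V₁)) = √((1367+330)/(1367−330)) = 1.2792.
h = 34.3 / (2·1.2792) = 13.41 m.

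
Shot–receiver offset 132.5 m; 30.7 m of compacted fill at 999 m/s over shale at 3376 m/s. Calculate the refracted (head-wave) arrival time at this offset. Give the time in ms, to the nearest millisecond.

θ_c = arcsin(V₁/V₂) = arcsin(999/3376) = 17.21°, cos θ_c = 0.9552.
Intercept time tᵢ = 2h cos θ_c / V₁ = 2·30.7·0.9552/999 = 0.05871 s.
t = x/V₂ + tᵢ = 132.5/3376 + 0.05871 = 0.09796 s.

98 ms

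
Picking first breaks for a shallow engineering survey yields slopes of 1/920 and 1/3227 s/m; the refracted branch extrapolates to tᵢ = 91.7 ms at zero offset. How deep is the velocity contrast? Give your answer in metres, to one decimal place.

44.0 m

h = tᵢ·V₁·V₂ / (2·√(V₂²−V₁²)).
√(V₂²−V₁²) = √(3227² − 920²) = 3093.1 m/s.
h = 0.0917 s × 920 × 3227 / (2 × 3093.1) = 44.01 m.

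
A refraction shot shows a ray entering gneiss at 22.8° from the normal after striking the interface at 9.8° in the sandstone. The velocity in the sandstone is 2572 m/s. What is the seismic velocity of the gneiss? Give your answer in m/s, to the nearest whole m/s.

5856 m/s

sin 9.8° = 0.1702; sin 22.8° = 0.3875.
V₂ = V₁·(sin θ₂/sin θ₁) = 2572·(0.3875/0.1702) = 5855.67 m/s.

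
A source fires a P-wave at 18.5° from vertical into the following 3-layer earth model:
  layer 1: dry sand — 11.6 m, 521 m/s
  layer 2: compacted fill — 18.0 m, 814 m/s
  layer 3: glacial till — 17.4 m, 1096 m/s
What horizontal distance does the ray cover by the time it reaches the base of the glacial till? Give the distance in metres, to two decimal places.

29.75 m

Ray parameter p = sin 18.5° / 521 m/s = 6.0903e-04 s/m.
Layer 1: θ = 18.50°; offset = 11.6·tan 18.50° = 3.8813 m.
Layer 2: sin θ = p·814 = 0.4958 → θ = 29.72°; offset = 18.0·tan 29.72° = 10.2750 m.
Layer 3: sin θ = p·1096 = 0.6675 → θ = 41.87°; offset = 17.4·tan 41.87° = 15.5980 m.
Total horizontal offset = 29.7543 m.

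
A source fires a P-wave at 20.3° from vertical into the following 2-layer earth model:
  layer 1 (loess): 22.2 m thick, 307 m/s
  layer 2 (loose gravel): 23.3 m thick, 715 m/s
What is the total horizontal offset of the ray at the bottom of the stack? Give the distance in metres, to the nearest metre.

p = sin θ₁/V₁ = sin 20.3°/307 = 1.1301e-03 s/m is conserved through the stack.
Layer 1: θ = 20.30°; offset = 22.2·tan 20.30° = 8.212 m.
Layer 2: sin θ = p·715 = 0.8080 → θ = 53.90°; offset = 23.3·tan 53.90° = 31.955 m.
Σ offsets = 40.167 m.

40 m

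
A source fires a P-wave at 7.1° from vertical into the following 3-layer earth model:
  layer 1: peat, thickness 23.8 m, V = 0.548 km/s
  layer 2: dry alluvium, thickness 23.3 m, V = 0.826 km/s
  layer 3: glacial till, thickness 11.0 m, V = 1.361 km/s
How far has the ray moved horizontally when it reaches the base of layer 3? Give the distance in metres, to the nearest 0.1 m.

p = sin θ₁/V₁ = sin 7.1°/0.548 = 2.2555e-01 s/km is conserved through the stack.
Layer 1: θ = 7.10°; offset = 23.8·tan 7.10° = 2.964 m.
Layer 2: sin θ = p·0.826 = 0.1863 → θ = 10.74°; offset = 23.3·tan 10.74° = 4.418 m.
Layer 3: sin θ = p·1.361 = 0.3070 → θ = 17.88°; offset = 11.0·tan 17.88° = 3.548 m.
Summing the layer offsets gives 10.931 m.

10.9 m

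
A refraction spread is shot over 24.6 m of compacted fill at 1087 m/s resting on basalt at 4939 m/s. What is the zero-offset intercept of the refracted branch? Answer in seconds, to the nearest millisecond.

0.044 s

θ_c = arcsin(V₁/V₂) = arcsin(1087/4939) = 12.71°; cos θ_c = 0.9755.
tᵢ = 2h·cos θ_c / V₁ = 2·24.6·0.9755 / 1087 = 0.04415 s.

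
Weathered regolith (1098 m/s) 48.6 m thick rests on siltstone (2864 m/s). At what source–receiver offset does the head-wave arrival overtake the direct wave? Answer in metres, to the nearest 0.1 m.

145.6 m

θ_c = arcsin(1098/2864) = 22.54°, so cos θ_c = 0.9236 and tᵢ = 2h cos θ_c/V₁ = 0.0818 s.
At crossover x/V₁ = x/V₂ + tᵢ ⇒ x = tᵢ/(1/V₁ − 1/V₂) = 0.08176/(9.1075e-04 − 3.4916e-04) = 145.59 m.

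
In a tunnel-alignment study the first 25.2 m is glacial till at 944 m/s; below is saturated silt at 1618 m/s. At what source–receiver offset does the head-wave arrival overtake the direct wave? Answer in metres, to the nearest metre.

x_cross = 2h·√((V₂+V₁)/(V₂−V₁)).
(V₂+V₁)/(V₂−V₁) = (1618+944)/(1618−944) = 3.8012; √ = 1.9497.
x_cross = 2·25.2·1.9497 = 98.26 m.

98 m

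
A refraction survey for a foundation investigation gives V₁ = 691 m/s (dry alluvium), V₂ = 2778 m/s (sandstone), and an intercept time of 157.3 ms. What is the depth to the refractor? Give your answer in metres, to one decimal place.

θ_c = arcsin(691/2778) = 14.40°; cos θ_c = 0.9686.
tᵢ = 2h cos θ_c/V₁ ⇒ h = tᵢ·V₁/(2 cos θ_c) = 0.1573·691/(2·0.9686) = 56.11 m.

56.1 m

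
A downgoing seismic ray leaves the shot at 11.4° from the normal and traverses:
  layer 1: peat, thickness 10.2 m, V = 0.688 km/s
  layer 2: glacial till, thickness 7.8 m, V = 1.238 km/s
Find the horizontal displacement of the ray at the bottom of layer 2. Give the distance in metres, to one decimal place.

5.0 m

Apply Snell's law at each interface; in layer i the horizontal offset is hᵢ·tan θᵢ.
Layer 1: θ = 11.40°; offset = 10.2·tan 11.40° = 2.057 m.
Layer 2: sin θ = 1.238·sin 11.4°/0.688 = 0.3557, θ = 20.83°; offset = 7.8·tan 20.83° = 2.968 m.
Σ offsets = 5.025 m.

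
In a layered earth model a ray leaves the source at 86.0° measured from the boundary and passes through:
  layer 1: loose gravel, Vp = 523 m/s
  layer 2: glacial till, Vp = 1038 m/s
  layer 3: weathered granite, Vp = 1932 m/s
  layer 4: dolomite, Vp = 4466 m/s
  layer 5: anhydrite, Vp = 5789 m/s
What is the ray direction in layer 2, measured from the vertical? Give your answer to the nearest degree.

8°

From the normal: θ₁ = 90° − 86.0° = 4.0°.
Ray parameter p = sin 4.0° / 523 = 1.3338e-04 s/m.
sin θ_2 = p·V_2 = 1.3338e-04 × 1038 = 0.1384.
θ_2 = arcsin 0.1384 = 7.96°.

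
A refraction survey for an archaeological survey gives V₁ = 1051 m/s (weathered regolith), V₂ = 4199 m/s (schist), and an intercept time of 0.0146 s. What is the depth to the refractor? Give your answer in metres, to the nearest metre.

8 m

θ_c = arcsin(1051/4199) = 14.50°; cos θ_c = 0.9682.
tᵢ = 2h cos θ_c/V₁ ⇒ h = tᵢ·V₁/(2 cos θ_c) = 0.0146·1051/(2·0.9682) = 7.92 m.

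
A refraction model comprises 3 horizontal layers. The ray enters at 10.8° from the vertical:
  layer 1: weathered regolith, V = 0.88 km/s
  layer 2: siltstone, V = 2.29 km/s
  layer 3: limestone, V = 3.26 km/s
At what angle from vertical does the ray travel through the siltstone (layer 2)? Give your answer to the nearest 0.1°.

Ray parameter p = sin 10.8° / 0.88 = 2.1293e-01 s/km.
sin θ_2 = p·V_2 = 2.1293e-01 × 2.29 = 0.4876.
θ_2 = arcsin 0.4876 = 29.18°.

29.2°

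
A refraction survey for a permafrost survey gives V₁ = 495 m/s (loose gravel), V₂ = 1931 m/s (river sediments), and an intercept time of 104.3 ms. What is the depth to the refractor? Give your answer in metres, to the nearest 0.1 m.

26.7 m

h = tᵢ·V₁·V₂ / (2·√(V₂²−V₁²)).
√(V₂²−V₁²) = √(1931² − 495²) = 1866.5 m/s.
h = 0.1043 s × 495 × 1931 / (2 × 1866.5) = 26.71 m.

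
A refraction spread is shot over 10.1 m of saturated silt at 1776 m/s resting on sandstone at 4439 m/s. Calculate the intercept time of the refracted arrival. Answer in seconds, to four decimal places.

0.0104 s

tᵢ = 2h·√(V₂²−V₁²)/(V₁V₂).
√(V₂²−V₁²) = √(4439²−1776²) = 4068.2 m/s.
tᵢ = 2·10.1·4068.2/(1776·4439) = 0.01042 s.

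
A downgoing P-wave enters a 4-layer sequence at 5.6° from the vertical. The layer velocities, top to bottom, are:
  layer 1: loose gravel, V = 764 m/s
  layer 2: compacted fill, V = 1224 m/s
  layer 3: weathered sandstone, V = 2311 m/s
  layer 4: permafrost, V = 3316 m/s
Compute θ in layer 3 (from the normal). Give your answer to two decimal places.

Ray parameter p = sin 5.6° / 764 = 1.2773e-04 s/m.
sin θ_3 = p·V_3 = 1.2773e-04 × 2311 = 0.2952.
θ_3 = arcsin 0.2952 = 17.17°.

17.17°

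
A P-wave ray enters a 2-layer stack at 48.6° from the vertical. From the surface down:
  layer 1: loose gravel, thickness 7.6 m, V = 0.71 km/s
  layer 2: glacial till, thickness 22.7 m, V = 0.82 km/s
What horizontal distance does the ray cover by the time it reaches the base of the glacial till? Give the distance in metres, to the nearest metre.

Ray parameter p = sin 48.6° / 0.71 km/s = 1.0565e+00 s/km.
Layer 1: θ = 48.60°; offset = 7.6·tan 48.60° = 8.621 m.
Layer 2: sin θ = p·0.82 = 0.8663 → θ = 60.03°; offset = 22.7·tan 60.03° = 39.372 m.
Summing the layer offsets gives 47.993 m.

48 m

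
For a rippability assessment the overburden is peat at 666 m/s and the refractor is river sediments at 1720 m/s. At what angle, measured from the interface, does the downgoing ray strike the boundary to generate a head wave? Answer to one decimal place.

67.2°

At critical incidence the refracted ray runs along the interface (θ₂ = 90°), so sin θ_c = V₁/V₂.
θ_c = arcsin(666/1720) = arcsin 0.3872 = 22.78°.
Measured from the interface: 90° − 22.78° = 67.22°.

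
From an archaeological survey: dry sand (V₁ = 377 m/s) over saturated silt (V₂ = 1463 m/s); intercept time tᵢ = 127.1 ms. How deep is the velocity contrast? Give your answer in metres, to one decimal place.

θ_c = arcsin(377/1463) = 14.93°; cos θ_c = 0.9662.
tᵢ = 2h cos θ_c/V₁ ⇒ h = tᵢ·V₁/(2 cos θ_c) = 0.1271·377/(2·0.9662) = 24.80 m.

24.8 m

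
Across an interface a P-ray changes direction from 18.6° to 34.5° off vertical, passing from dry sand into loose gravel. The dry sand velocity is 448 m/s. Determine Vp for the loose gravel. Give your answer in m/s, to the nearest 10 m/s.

Snell's law: sin 18.6°/V₁ = sin 34.5°/V₂.
V₂ = V₁·sin 34.5°/sin 18.6° = 448 × 1.7758 = 795.56 m/s.

800 m/s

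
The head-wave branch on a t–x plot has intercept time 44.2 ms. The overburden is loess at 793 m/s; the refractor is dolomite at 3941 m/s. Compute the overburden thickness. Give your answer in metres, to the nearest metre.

θ_c = arcsin(793/3941) = 11.61°; cos θ_c = 0.9795.
tᵢ = 2h cos θ_c/V₁ ⇒ h = tᵢ·V₁/(2 cos θ_c) = 0.0442·793/(2·0.9795) = 17.89 m.

18 m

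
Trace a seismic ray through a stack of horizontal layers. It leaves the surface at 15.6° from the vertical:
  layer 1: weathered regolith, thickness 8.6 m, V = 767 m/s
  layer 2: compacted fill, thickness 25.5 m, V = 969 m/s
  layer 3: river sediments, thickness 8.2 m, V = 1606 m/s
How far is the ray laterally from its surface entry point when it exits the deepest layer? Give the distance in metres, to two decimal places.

17.20 m

Apply Snell's law at each interface; in layer i the horizontal offset is hᵢ·tan θᵢ.
Layer 1: θ = 15.60°; offset = 8.6·tan 15.60° = 2.4012 m.
Layer 2: sin θ = 969·sin 15.6°/767 = 0.3397, θ = 19.86°; offset = 25.5·tan 19.86° = 9.2114 m.
Layer 3: sin θ = 1606·sin 15.6°/767 = 0.5631, θ = 34.27°; offset = 8.2·tan 34.27° = 5.5872 m.
Summing the layer offsets gives 17.1998 m.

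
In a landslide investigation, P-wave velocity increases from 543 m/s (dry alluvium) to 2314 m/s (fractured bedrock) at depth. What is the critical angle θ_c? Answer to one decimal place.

13.6°

Critical incidence: sin θ_c = V₁/V₂ = 543/2314 = 0.2347.
θ_c = arcsin 0.2347 = 13.57°.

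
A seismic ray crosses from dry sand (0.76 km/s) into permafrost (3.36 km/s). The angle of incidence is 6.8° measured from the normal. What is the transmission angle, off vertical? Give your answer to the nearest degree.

32°

sin θ₁/V₁ = sin θ₂/V₂ ⇒ sin θ₂ = 3.36·sin 6.8°/0.76 = 3.36·0.1184/0.76 = 0.5235.
θ₂ = arcsin 0.5235 = 31.57° from the normal.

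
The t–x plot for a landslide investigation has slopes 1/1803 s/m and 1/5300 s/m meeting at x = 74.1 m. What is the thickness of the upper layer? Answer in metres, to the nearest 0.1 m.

h = (x_cross/2)·√((V₂−V₁)/(V₂+V₁)).
(V₂−V₁)/(V₂+V₁) = (5300−1803)/(5300+1803) = 0.4923; √ = 0.7017.
h = (74.1/2)·0.7017 = 26.00 m.

26.0 m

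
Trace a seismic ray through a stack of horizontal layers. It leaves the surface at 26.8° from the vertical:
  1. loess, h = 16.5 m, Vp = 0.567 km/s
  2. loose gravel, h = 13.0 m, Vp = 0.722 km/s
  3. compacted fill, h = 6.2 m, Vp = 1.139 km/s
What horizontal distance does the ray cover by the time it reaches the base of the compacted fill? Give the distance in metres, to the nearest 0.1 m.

p = sin θ₁/V₁ = sin 26.8°/0.567 = 7.9520e-01 s/km is conserved through the stack.
Layer 1: θ = 26.80°; offset = 16.5·tan 26.80° = 8.335 m.
Layer 2: sin θ = p·0.722 = 0.5741 → θ = 35.04°; offset = 13.0·tan 35.04° = 9.116 m.
Layer 3: sin θ = p·1.139 = 0.9057 → θ = 64.92°; offset = 6.2·tan 64.92° = 13.249 m.
Summing the layer offsets gives 30.699 m.

30.7 m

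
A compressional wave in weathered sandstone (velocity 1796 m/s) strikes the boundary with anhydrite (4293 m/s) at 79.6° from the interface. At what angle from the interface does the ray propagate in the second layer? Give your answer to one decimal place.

Convert to the normal: θ₁ = 90° − 79.6° = 10.4°.
Snell's law: sin θ₂ = (V₂/V₁)·sin θ₁ = (4293/1796)·sin 10.4° = 0.4315.
θ₂ = arcsin 0.4315 = 25.56° from the normal.
From the interface: 90° − 25.56° = 64.44°.

64.4°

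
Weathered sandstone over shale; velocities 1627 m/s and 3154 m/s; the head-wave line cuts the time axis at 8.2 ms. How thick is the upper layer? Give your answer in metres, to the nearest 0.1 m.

7.8 m

h = tᵢ·V₁·V₂ / (2·√(V₂²−V₁²)).
√(V₂²−V₁²) = √(3154² − 1627²) = 2702.0 m/s.
h = 0.0082 s × 1627 × 3154 / (2 × 2702.0) = 7.79 m.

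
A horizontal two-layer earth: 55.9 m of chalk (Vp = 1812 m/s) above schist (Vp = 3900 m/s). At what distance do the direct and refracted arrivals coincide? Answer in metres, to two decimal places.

θ_c = arcsin(1812/3900) = 27.69°, so cos θ_c = 0.8855 and tᵢ = 2h cos θ_c/V₁ = 0.0546 s.
At crossover x/V₁ = x/V₂ + tᵢ ⇒ x = tᵢ/(1/V₁ − 1/V₂) = 0.05464/(5.5188e-04 − 2.5641e-04) = 184.91 m.

184.91 m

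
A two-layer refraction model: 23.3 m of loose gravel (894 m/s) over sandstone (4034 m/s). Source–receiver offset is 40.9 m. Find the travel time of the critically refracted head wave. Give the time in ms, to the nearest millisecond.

t = x/V₂ + 2h·√(V₂²−V₁²)/(V₁V₂).
√(V₂²−V₁²) = √(4034²−894²) = 3933.7 m/s; delay term = 2·23.3·3933.7/(894·4034) = 0.05083 s.
t = 40.9/4034 + 0.05083 = 0.06097 s.

61 ms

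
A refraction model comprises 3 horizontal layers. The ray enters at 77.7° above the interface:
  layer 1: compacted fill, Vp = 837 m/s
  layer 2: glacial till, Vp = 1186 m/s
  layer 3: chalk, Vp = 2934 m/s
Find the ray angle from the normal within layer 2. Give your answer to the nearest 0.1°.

17.6°

From the normal: θ₁ = 90° − 77.7° = 12.3°.
Ray parameter p = sin 12.3° / 837 = 2.5452e-04 s/m.
sin θ_2 = p·V_2 = 2.5452e-04 × 1186 = 0.3019.
θ_2 = 17.57° from the vertical.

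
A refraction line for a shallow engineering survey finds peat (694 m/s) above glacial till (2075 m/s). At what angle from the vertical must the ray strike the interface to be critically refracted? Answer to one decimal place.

Critical incidence: sin θ_c = V₁/V₂ = 694/2075 = 0.3345.
θ_c = arcsin 0.3345 = 19.54°.

19.5°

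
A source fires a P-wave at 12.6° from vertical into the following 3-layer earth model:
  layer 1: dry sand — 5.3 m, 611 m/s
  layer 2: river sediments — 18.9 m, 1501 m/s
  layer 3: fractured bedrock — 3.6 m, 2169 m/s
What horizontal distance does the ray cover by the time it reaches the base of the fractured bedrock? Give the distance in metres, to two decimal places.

Ray parameter p = sin 12.6° / 611 m/s = 3.5703e-04 s/m.
Layer 1: θ = 12.60°; offset = 5.3·tan 12.60° = 1.1847 m.
Layer 2: sin θ = p·1501 = 0.5359 → θ = 32.40°; offset = 18.9·tan 32.40° = 11.9965 m.
Layer 3: sin θ = p·2169 = 0.7744 → θ = 50.75°; offset = 3.6·tan 50.75° = 4.4062 m.
Summing the layer offsets gives 17.5873 m.

17.59 m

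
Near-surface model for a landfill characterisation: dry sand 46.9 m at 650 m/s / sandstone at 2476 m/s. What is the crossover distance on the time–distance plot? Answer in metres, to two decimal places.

θ_c = arcsin(650/2476) = 15.22°, so cos θ_c = 0.9649 and tᵢ = 2h cos θ_c/V₁ = 0.1392 s.
At crossover x/V₁ = x/V₂ + tᵢ ⇒ x = tᵢ/(1/V₁ − 1/V₂) = 0.13925/(1.5385e-03 − 4.0388e-04) = 122.73 m.

122.73 m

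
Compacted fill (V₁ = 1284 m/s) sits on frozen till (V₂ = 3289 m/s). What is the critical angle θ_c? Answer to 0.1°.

23.0°

At critical incidence the refracted ray runs along the interface (θ₂ = 90°), so sin θ_c = V₁/V₂.
θ_c = arcsin(1284/3289) = arcsin 0.3904 = 22.98°.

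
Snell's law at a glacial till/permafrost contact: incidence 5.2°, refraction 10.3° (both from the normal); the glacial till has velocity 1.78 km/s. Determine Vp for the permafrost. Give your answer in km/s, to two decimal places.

3.51 km/s

sin 5.2° = 0.0906; sin 10.3° = 0.1788.
V₂ = V₁·(sin θ₂/sin θ₁) = 1.78·(0.1788/0.0906) = 3.51 km/s.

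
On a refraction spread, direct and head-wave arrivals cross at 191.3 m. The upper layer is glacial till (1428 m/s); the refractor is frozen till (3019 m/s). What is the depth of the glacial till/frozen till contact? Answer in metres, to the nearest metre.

x_cross = 2h·√((V₂+V₁)/(V₂−V₁)) → h = x_cross / (2·√((V₂+V₁)/(V₂−V₁))).
√((V₂+V₁)/(V₂−V₁)) = √((3019+1428)/(3019−1428)) = 1.6719.
h = 191.3 / (2·1.6719) = 57.21 m.

57 m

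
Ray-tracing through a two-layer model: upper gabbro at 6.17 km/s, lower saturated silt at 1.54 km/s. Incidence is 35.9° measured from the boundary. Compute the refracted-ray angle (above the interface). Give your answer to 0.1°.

Convert to the normal: θ₁ = 90° − 35.9° = 54.1°.
sin θ₁/V₁ = sin θ₂/V₂ ⇒ sin θ₂ = 1.54·sin 54.1°/6.17 = 1.54·0.8100/6.17 = 0.2022.
θ₂ = sin⁻¹(0.2022) = 11.66° (from vertical).
From the interface: 90° − 11.66° = 78.34°.

78.3°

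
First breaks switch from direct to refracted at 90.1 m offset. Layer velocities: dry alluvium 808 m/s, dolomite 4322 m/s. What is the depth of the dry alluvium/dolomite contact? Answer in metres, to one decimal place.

x_cross = 2h·√((V₂+V₁)/(V₂−V₁)) → h = x_cross / (2·√((V₂+V₁)/(V₂−V₁))).
√((V₂+V₁)/(V₂−V₁)) = √((4322+808)/(4322−808)) = 1.2083.
h = 90.1 / (2·1.2083) = 37.29 m.

37.3 m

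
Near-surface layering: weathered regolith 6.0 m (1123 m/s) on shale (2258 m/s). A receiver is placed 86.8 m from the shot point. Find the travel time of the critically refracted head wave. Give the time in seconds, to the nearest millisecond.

θ_c = arcsin(V₁/V₂) = arcsin(1123/2258) = 29.82°, cos θ_c = 0.8676.
Intercept time tᵢ = 2h cos θ_c / V₁ = 2·6.0·0.8676/1123 = 0.00927 s.
t = x/V₂ + tᵢ = 86.8/2258 + 0.00927 = 0.04771 s.

0.048 s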